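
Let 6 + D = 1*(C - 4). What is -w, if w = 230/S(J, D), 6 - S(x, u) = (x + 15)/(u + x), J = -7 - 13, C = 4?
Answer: -5980/151 ≈ -39.603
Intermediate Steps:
D = -6 (D = -6 + 1*(4 - 4) = -6 + 1*0 = -6 + 0 = -6)
J = -20
S(x, u) = 6 - (15 + x)/(u + x) (S(x, u) = 6 - (x + 15)/(u + x) = 6 - (15 + x)/(u + x))
w = 5980/151 (w = 230/(((-15 + 5*(-20) + 6*(-6))/(-6 - 20))) = 230/(((-15 - 100 - 36)/(-26))) = 230/((-1/26*(-151))) = 230/(151/26) = 230*(26/151) = 5980/151 ≈ 39.603)
-w = -1*5980/151 = -5980/151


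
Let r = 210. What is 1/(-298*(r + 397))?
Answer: -1/180886 ≈ -5.5283e-6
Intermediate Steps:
1/(-298*(r + 397)) = 1/(-298*(210 + 397)) = 1/(-298*607) = 1/(-180886) = -1/180886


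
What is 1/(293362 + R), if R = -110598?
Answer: 1/182764 ≈ 5.4715e-6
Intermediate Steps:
1/(293362 + R) = 1/(293362 - 110598) = 1/182764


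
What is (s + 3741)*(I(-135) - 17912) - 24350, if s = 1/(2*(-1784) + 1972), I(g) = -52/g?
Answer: -722132394209/10773 ≈ -6.7032e+7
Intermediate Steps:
s = -1/1596 (s = 1/(-3568 + 1972) = 1/(-1596) = -1/1596 ≈ -0.00062657)
(s + 3741)*(I(-135) - 17912) - 24350 = (-1/1596 + 3741)*(-52/(-135) - 17912) - 24350 = 5970635*(-52*(-1/135) - 17912)/1596 - 24350 = 5970635*(52/135 - 17912)/1596 - 24350 = (5970635/1596)*(-2418068/135) - 24350 = -721870071659/10773 - 24350 = -722132394209/10773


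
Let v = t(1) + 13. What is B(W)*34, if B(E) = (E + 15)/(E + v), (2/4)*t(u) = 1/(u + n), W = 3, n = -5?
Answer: 1224/31 ≈ 39.484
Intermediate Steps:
t(u) = 2/(-5 + u) (t(u) = 2/(u - 5) = 2/(-5 + u))
v = 25/2 (v = 2/(-5 + 1) + 13 = 2/(-4) + 13 = 2*(-1/4) + 13 = -1/2 + 13 = 25/2 ≈ 12.500)
B(E) = (15 + E)/(25/2 + E) (B(E) = (E + 15)/(E + 25/2) = (15 + E)/(25/2 + E))
B(W)*34 = (2*(15 + 3)/(25 + 2*3))*34 = (2*18/(25 + 6))*34 = (2*18/31)*34 = (2*(1/31)*18)*34 = (36/31)*34 = 1224/31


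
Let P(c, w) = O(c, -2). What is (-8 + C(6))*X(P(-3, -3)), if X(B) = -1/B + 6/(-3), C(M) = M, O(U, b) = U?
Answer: 10/3 ≈ 3.3333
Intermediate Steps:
P(c, w) = c
X(B) = -2 - 1/B (X(B) = -1/B + 6*(-1/3) = -1/B - 2 = -2 - 1/B)
(-8 + C(6))*X(P(-3, -3)) = (-8 + 6)*(-2 - 1/(-3)) = -2*(-2 - 1*(-1/3)) = -2*(-2 + 1/3) = -2*(-5/3) = 10/3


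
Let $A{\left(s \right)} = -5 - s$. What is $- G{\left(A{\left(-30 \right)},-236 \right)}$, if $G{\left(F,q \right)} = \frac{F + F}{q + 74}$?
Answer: $\frac{25}{81} \approx 0.30864$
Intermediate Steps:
$G{\left(F,q \right)} = \frac{2 F}{74 + q}$
$- G{\left(A{\left(-30 \right)},-236 \right)} = - \frac{2 \left(-5 - -30\right)}{74 - 236} = - \frac{2 \left(-5 + 30\right)}{-162} = - \frac{2 \cdot 25 \left(-1\right)}{162} = \left(-1\right) \left(- \frac{25}{81}\right) = \frac{25}{81}$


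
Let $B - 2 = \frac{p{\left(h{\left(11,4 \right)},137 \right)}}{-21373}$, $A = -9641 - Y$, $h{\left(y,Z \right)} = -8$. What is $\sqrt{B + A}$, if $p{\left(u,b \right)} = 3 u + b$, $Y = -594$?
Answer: $\frac{i \sqrt{4131804806954}}{21373} \approx 95.105 i$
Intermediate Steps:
$p{\left(u,b \right)} = b + 3 u$
$A = -9047$ ($A = -9641 - -594 = -9641 + 594 = -9047$)
$B = \frac{42633}{21373}$ ($B = 2 + \frac{137 + 3 \left(-8\right)}{-21373} = 2 + \left(137 - 24\right) \left(- \frac{1}{21373}\right) = 2 + 113 \left(- \frac{1}{21373}\right) = 2 - \frac{113}{21373} = \frac{42633}{21373} \approx 1.9947$)
$\sqrt{B + A} = \sqrt{\frac{42633}{21373} - 9047} = \sqrt{- \frac{193318898}{21373}} = \frac{i \sqrt{4131804806954}}{21373}$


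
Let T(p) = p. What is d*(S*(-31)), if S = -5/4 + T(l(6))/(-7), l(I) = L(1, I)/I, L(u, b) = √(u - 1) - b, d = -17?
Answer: -16337/28 ≈ -583.46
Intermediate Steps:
L(u, b) = √(-1 + u) - b
l(I) = -1 (l(I) = (√(-1 + 1) - I)/I = (√0 - I)/I = (0 - I)/I = (-I)/I = -1)
S = -31/28 (S = -5/4 - 1/(-7) = -5*¼ - 1*(-⅐) = -5/4 + ⅐ = -31/28 ≈ -1.1071)
d*(S*(-31)) = -(-527)*(-31)/28 = -17*961/28 = -16337/28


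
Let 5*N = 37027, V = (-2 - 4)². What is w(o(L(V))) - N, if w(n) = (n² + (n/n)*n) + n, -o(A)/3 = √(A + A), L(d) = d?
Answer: -33787/5 - 36*√2 ≈ -6808.3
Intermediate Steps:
V = 36 (V = (-6)² = 36)
N = 37027/5 (N = (⅕)*37027 = 37027/5 ≈ 7405.4)
o(A) = -3*√2*√A (o(A) = -3*√(A + A) = -3*√2*√A)
w(n) = n² + 2*n (w(n) = (n² + 1*n) + n = (n² + n) + n = (n + n²) + n = n² + 2*n)
w(o(L(V))) - N = (-3*√2*√36)*(2 - 3*√2*√36) - 1*37027/5 = (-3*√2*6)*(2 - 3*√2*6) - 37027/5 = (-18*√2)*(2 - 18*√2) - 37027/5 = -18*√2*(2 - 18*√2) - 37027/5 = -37027/5 - 18*√2*(2 - 18*√2)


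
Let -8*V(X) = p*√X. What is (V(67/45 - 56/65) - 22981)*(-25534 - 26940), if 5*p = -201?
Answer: 1205904994 - 1757879*√23855/1300 ≈ 1.2057e+9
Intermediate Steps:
p = -201/5 (p = (⅕)*(-201) = -201/5 ≈ -40.200)
V(X) = 201*√X/40 (V(X) = -(-201)*√X/40 = 201*√X/40)
(V(67/45 - 56/65) - 22981)*(-25534 - 26940) = (201*√(67/45 - 56/65)/40 - 22981)*(-25534 - 26940) = (201*√(67*(1/45) - 56*1/65)/40 - 22981)*(-52474) = (201*√(67/45 - 56/65)/40 - 22981)*(-52474) = (201*√(367/585)/40 - 22981)*(-52474) = (201*(√23855/195)/40 - 22981)*(-52474) = (67*√23855/2600 - 22981)*(-52474) = (-22981 + 67*√23855/2600)*(-52474) = 1205904994 - 1757879*√23855/1300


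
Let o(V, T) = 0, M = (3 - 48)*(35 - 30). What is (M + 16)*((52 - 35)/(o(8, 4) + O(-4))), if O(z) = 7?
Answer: -3553/7 ≈ -507.57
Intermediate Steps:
M = -225 (M = -45*5 = -225)
(M + 16)*((52 - 35)/(o(8, 4) + O(-4))) = (-225 + 16)*((52 - 35)/(0 + 7)) = -3553/7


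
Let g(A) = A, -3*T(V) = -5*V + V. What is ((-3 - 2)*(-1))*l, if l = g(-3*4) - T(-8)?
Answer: -20/3 ≈ -6.6667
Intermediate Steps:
T(V) = 4*V/3 (T(V) = -(-5*V + V)/3 = -(-4)*V/3 = 4*V/3)
l = -4/3 (l = -3*4 - 4*(-8)/3 = -12 - 1*(-32/3) = -12 + 32/3 = -4/3 ≈ -1.3333)
((-3 - 2)*(-1))*l = ((-3 - 2)*(-1))*(-4/3) = -5*(-1)*(-4/3) = 5*(-4/3) = -20/3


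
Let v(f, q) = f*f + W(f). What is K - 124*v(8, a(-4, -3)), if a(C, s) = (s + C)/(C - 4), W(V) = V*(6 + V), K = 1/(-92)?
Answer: -2007809/92 ≈ -21824.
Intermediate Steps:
K = -1/92 ≈ -0.010870
a(C, s) = (C + s)/(-4 + C)
v(f, q) = f**2 + f*(6 + f) (v(f, q) = f*f + f*(6 + f) = f**2 + f*(6 + f))
K - 124*v(8, a(-4, -3)) = -1/92 - 248*8*(3 + 8) = -1/92 - 248*8*11 = -1/92 - 124*176 = -1/92 - 21824 = -2007809/92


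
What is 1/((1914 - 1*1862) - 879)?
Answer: -1/827 ≈ -0.0012092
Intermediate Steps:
1/((1914 - 1*1862) - 879) = 1/((1914 - 1862) - 879) = 1/(52 - 879) = 1/(-827) = -1/827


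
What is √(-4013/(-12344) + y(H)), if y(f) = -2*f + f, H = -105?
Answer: √4012210438/6172 ≈ 10.263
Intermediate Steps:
y(f) = -f
√(-4013/(-12344) + y(H)) = √(-4013/(-12344) - 1*(-105)) = √(-4013*(-1/12344) + 105) = √(4013/12344 + 105) = √(1300133/12344) = √4012210438/6172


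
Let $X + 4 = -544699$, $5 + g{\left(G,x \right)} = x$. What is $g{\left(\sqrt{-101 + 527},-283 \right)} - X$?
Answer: $544415$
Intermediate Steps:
$g{\left(G,x \right)} = -5 + x$
$X = -544703$ ($X = -4 - 544699 = -544703$)
$g{\left(\sqrt{-101 + 527},-283 \right)} - X = \left(-5 - 283\right) - -544703 = -288 + 544703 = 544415$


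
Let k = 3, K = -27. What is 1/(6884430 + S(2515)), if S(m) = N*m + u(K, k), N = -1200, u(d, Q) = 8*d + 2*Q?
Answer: 1/3866220 ≈ 2.5865e-7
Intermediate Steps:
u(d, Q) = 2*Q + 8*d
S(m) = -210 - 1200*m (S(m) = -1200*m + (2*3 + 8*(-27)) = -1200*m + (6 - 216) = -1200*m - 210 = -210 - 1200*m)
1/(6884430 + S(2515)) = 1/(6884430 + (-210 - 1200*2515)) = 1/(6884430 + (-210 - 3018000)) = 1/(6884430 - 3018210) = 1/3866220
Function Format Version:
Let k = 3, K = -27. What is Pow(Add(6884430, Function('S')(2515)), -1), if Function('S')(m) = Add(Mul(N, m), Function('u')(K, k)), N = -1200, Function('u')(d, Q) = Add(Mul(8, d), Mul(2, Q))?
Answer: Rational(1, 3866220) ≈ 2.5865e-7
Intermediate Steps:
Function('u')(d, Q) = Add(Mul(2, Q), Mul(8, d))
Function('S')(m) = Add(-210, Mul(-1200, m)) (Function('S')(m) = Add(Mul(-1200, m), Add(Mul(2, 3), Mul(8, -27))) = Add(Mul(-1200, m), Add(6, -216)) = Add(Mul(-1200, m), -210) = Add(-210, Mul(-1200, m)))
Pow(Add(6884430, Function('S')(2515)), -1) = Pow(Add(6884430, Add(-210, Mul(-1200, 2515))), -1) = Pow(Add(6884430, Add(-210, -3018000)), -1) = Pow(Add(6884430, -3018210), -1) = Pow(3866220, -1) = Rational(1, 3866220)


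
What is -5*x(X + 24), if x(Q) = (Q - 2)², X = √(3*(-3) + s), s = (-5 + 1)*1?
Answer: -2355 - 220*I*√13 ≈ -2355.0 - 793.22*I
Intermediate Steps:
s = -4 (s = -4*1 = -4)
X = I*√13 (X = √(3*(-3) - 4) = √(-9 - 4) = √(-13) = I*√13 ≈ 3.6056*I)
x(Q) = (-2 + Q)²
-5*x(X + 24) = -5*(-2 + (I*√13 + 24))² = -5*(-2 + (24 + I*√13))² = -5*(22 + I*√13)²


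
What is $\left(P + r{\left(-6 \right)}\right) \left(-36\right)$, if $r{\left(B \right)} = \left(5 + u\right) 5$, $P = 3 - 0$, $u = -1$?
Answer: $-828$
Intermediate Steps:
$P = 3$ ($P = 3 + 0 = 3$)
$r{\left(B \right)} = 20$ ($r{\left(B \right)} = \left(5 - 1\right) 5 = 4 \cdot 5 = 20$)
$\left(P + r{\left(-6 \right)}\right) \left(-36\right) = \left(3 + 20\right) \left(-36\right) = 23 \left(-36\right) = -828$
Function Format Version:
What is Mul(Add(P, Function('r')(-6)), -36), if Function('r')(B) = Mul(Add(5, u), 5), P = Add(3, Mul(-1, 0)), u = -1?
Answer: -828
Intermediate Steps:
P = 3 (P = Add(3, 0) = 3)
Function('r')(B) = 20 (Function('r')(B) = Mul(Add(5, -1), 5) = Mul(4, 5) = 20)
Mul(Add(P, Function('r')(-6)), -36) = Mul(Add(3, 20), -36) = Mul(23, -36) = -828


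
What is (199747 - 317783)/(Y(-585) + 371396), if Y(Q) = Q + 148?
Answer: -118036/370959 ≈ -0.31819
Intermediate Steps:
Y(Q) = 148 + Q
(199747 - 317783)/(Y(-585) + 371396) = (199747 - 317783)/((148 - 585) + 371396) = -118036/(-437 + 371396) = -118036/370959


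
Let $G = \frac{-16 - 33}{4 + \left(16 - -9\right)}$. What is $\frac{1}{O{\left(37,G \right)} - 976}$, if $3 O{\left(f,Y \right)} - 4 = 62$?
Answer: $- \frac{1}{954} \approx -0.0010482$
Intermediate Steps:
$G = - \frac{49}{29}$ ($G = - \frac{49}{4 + \left(16 + 9\right)} = - \frac{49}{4 + 25} = - \frac{49}{29} \approx -1.6897$)
$O{\left(f,Y \right)} = 22$ ($O{\left(f,Y \right)} = \frac{4}{3} + \frac{1}{3} \cdot 62 = \frac{4}{3} + \frac{62}{3} = 22$)
$\frac{1}{O{\left(37,G \right)} - 976} = \frac{1}{22 - 976} = \frac{1}{-954} = - \frac{1}{954}$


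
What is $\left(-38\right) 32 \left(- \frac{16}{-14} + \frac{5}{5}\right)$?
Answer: $- \frac{18240}{7} \approx -2605.7$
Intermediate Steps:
$\left(-38\right) 32 \left(- \frac{16}{-14} + \frac{5}{5}\right) = - 1216 \left(\left(-16\right) \left(- \frac{1}{14}\right) + 5 \cdot \frac{1}{5}\right) = - 1216 \left(\frac{8}{7} + 1\right) = \left(-1216\right) \frac{15}{7} = - \frac{18240}{7}$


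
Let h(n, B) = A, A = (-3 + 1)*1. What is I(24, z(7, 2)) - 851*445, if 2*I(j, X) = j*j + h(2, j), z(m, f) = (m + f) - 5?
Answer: -378408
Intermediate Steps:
A = -2 (A = -2*1 = -2)
z(m, f) = -5 + f + m (z(m, f) = (f + m) - 5 = -5 + f + m)
h(n, B) = -2
I(j, X) = -1 + j²/2 (I(j, X) = (j*j - 2)/2 = (j² - 2)/2 = (-2 + j²)/2 = -1 + j²/2)
I(24, z(7, 2)) - 851*445 = (-1 + (½)*24²) - 851*445 = (-1 + (½)*576) - 378695 = (-1 + 288) - 378695 = 287 - 378695 = -378408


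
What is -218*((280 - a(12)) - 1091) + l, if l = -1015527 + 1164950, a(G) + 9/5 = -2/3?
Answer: 4885249/15 ≈ 3.2568e+5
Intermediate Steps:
a(G) = -37/15 (a(G) = -9/5 - 2/3 = -9/5 - 2*⅓ = -9/5 - ⅔ = -37/15)
l = 149423
-218*((280 - a(12)) - 1091) + l = -218*((280 - 1*(-37/15)) - 1091) + 149423 = -218*((280 + 37/15) - 1091) + 149423 = -218*(4237/15 - 1091) + 149423 = -218*(-12128/15) + 149423 = 2643904/15 + 149423 = 4885249/15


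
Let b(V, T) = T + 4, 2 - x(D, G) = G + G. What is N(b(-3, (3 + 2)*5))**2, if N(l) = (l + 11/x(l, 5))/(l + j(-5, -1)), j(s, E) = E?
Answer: 48841/50176 ≈ 0.97339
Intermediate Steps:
x(D, G) = 2 - 2*G (x(D, G) = 2 - (G + G) = 2 - 2*G)
b(V, T) = 4 + T
N(l) = (-11/8 + l)/(-1 + l) (N(l) = (l + 11/(2 - 2*5))/(l - 1) = (l + 11/(2 - 10))/(-1 + l) = (l + 11/(-8))/(-1 + l) = (l + 11*(-1/8))/(-1 + l) = (l - 11/8)/(-1 + l) = (-11/8 + l)/(-1 + l))
N(b(-3, (3 + 2)*5))**2 = ((-11/8 + (4 + (3 + 2)*5))/(-1 + (4 + (3 + 2)*5)))**2 = ((-11/8 + (4 + 5*5))/(-1 + (4 + 5*5)))**2 = ((-11/8 + (4 + 25))/(-1 + (4 + 25)))**2 = ((-11/8 + 29)/(-1 + 29))**2 = ((221/8)/28)**2 = ((1/28)*(221/8))**2 = (221/224)**2 = 48841/50176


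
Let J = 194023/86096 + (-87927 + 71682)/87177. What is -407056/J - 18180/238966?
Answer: -92674309826292554/470643311047 ≈ -1.9691e+5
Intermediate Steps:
J = 5171904517/2501863664 (J = 194023*(1/86096) - 16245*1/87177 = 194023/86096 - 5415/29059 = 5171904517/2501863664 ≈ 2.0672)
-407056/J - 18180/238966 = -407056/5171904517/2501863664 - 18180/238966 = -407056*2501863664/5171904517 - 18180*1/238966 = -78338355047168/397838809 - 90/1183 = -92674309826292554/470643311047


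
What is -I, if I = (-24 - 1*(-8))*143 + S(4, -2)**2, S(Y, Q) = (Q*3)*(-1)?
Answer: 2252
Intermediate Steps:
S(Y, Q) = -3*Q (S(Y, Q) = (3*Q)*(-1) = -3*Q)
I = -2252 (I = (-24 - 1*(-8))*143 + (-3*(-2))**2 = (-24 + 8)*143 + 6**2 = -16*143 + 36 = -2288 + 36 = -2252)
-I = -1*(-2252) = 2252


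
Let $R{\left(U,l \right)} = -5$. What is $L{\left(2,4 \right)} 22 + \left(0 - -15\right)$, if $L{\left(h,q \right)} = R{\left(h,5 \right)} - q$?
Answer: $-183$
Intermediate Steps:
$L{\left(h,q \right)} = -5 - q$
$L{\left(2,4 \right)} 22 + \left(0 - -15\right) = \left(-5 - 4\right) 22 + \left(0 - -15\right) = \left(-5 - 4\right) 22 + \left(0 + 15\right) = \left(-9\right) 22 + 15 = -198 + 15 = -183$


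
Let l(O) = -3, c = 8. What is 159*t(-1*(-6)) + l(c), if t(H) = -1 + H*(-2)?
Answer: -2070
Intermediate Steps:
t(H) = -1 - 2*H
159*t(-1*(-6)) + l(c) = 159*(-1 - (-2)*(-6)) - 3 = 159*(-1 - 2*6) - 3 = 159*(-1 - 12) - 3 = 159*(-13) - 3 = -2067 - 3 = -2070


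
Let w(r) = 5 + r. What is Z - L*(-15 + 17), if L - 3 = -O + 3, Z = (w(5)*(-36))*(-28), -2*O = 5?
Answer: 10063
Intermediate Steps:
O = -5/2 (O = -½*5 = -5/2 ≈ -2.5000)
Z = 10080 (Z = ((5 + 5)*(-36))*(-28) = (10*(-36))*(-28) = -360*(-28) = 10080)
L = 17/2 (L = 3 + (-1*(-5/2) + 3) = 3 + (5/2 + 3) = 3 + 11/2 = 17/2 ≈ 8.5000)
Z - L*(-15 + 17) = 10080 - 17*(-15 + 17)/2 = 10080 - 17*2/2 = 10080 - 1*17 = 10080 - 17 = 10063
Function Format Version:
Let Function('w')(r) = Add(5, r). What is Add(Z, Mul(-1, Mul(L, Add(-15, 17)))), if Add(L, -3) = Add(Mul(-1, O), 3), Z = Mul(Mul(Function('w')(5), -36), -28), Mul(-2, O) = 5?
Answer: 10063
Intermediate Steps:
O = Rational(-5, 2) (O = Mul(Rational(-1, 2), 5) = Rational(-5, 2) ≈ -2.5000)
Z = 10080 (Z = Mul(Mul(Add(5, 5), -36), -28) = Mul(Mul(10, -36), -28) = Mul(-360, -28) = 10080)
L = Rational(17, 2) (L = Add(3, Add(Mul(-1, Rational(-5, 2)), 3)) = Add(3, Add(Rational(5, 2), 3)) = Add(3, Rational(11, 2)) = Rational(17, 2) ≈ 8.5000)
Add(Z, Mul(-1, Mul(L, Add(-15, 17)))) = Add(10080, Mul(-1, Mul(Rational(17, 2), Add(-15, 17)))) = Add(10080, Mul(-1, Mul(Rational(17, 2), 2))) = Add(10080, Mul(-1, 17)) = Add(10080, -17) = 10063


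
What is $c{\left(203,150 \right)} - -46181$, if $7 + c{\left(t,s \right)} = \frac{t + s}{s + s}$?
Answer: $\frac{13852553}{300} \approx 46175.0$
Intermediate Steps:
$c{\left(t,s \right)} = -7 + \frac{s + t}{2 s}$ ($c{\left(t,s \right)} = -7 + \frac{t + s}{s + s} = -7 + \frac{s + t}{2 s}$)
$c{\left(203,150 \right)} - -46181 = \frac{203 - 1950}{2 \cdot 150} - -46181 = \frac{1}{2} \cdot \frac{1}{150} \left(203 - 1950\right) + 46181 = \frac{1}{2} \cdot \frac{1}{150} \left(-1747\right) + 46181 = - \frac{1747}{300} + 46181 = \frac{13852553}{300}$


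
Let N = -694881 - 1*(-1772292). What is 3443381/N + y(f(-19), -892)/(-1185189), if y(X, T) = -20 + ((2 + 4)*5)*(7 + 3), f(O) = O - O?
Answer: 453417289881/141881740631 ≈ 3.1957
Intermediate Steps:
f(O) = 0
N = 1077411 (N = -694881 + 1772292 = 1077411)
y(X, T) = 280 (y(X, T) = -20 + (6*5)*10 = -20 + 30*10 = -20 + 300 = 280)
3443381/N + y(f(-19), -892)/(-1185189) = 3443381/1077411 + 280/(-1185189) = 3443381*(1/1077411) + 280*(-1/1185189) = 3443381/1077411 - 280/1185189 = 453417289881/141881740631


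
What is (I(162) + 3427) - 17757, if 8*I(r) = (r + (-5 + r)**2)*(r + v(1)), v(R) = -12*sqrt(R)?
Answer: 1803505/4 ≈ 4.5088e+5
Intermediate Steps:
I(r) = (-12 + r)*(r + (-5 + r)**2)/8 (I(r) = ((r + (-5 + r)**2)*(r - 12*sqrt(1)))/8 = ((r + (-5 + r)**2)*(r - 12*1))/8 = ((r + (-5 + r)**2)*(r - 12))/8 = ((r + (-5 + r)**2)*(-12 + r))/8 = ((-12 + r)*(r + (-5 + r)**2))/8 = (-12 + r)*(r + (-5 + r)**2)/8)
(I(162) + 3427) - 17757 = ((-75/2 - 21/8*162**2 + (1/8)*162**3 + (133/8)*162) + 3427) - 17757 = ((-75/2 - 21/8*26244 + (1/8)*4251528 + 10773/4) + 3427) - 17757 = ((-75/2 - 137781/2 + 531441 + 10773/4) + 3427) - 17757 = (1860825/4 + 3427) - 17757 = 1874533/4 - 17757 = 1803505/4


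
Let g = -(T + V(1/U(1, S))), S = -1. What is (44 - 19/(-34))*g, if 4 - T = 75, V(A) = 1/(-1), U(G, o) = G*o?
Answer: 54540/17 ≈ 3208.2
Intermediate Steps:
V(A) = -1
T = -71 (T = 4 - 1*75 = 4 - 75 = -71)
g = 72 (g = -(-71 - 1) = -1*(-72) = 72)
(44 - 19/(-34))*g = (44 - 19/(-34))*72 = (44 - 19*(-1/34))*72 = (44 + 19/34)*72 = (1515/34)*72 = 54540/17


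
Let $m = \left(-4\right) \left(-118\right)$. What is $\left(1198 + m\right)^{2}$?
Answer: $2788900$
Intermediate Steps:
$m = 472$
$\left(1198 + m\right)^{2} = \left(1198 + 472\right)^{2} = 1670^{2} = 2788900$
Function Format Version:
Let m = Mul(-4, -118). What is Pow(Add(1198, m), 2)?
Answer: 2788900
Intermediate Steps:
m = 472
Pow(Add(1198, m), 2) = Pow(Add(1198, 472), 2) = Pow(1670, 2) = 2788900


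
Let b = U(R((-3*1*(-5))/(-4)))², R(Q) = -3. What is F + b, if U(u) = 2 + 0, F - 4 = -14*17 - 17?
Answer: -247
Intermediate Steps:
F = -251 (F = 4 + (-14*17 - 17) = 4 + (-238 - 17) = 4 - 255 = -251)
U(u) = 2
b = 4 (b = 2² = 4)
F + b = -251 + 4 = -247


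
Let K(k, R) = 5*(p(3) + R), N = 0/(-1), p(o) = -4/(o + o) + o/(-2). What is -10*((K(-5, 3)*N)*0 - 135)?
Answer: 1350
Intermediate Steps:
p(o) = -2/o - o/2 (p(o) = -4*1/(2*o) + o*(-½) = -2/o - o/2)
N = 0 (N = 0*(-1) = 0)
K(k, R) = -65/6 + 5*R (K(k, R) = 5*((-2/3 - ½*3) + R) = 5*((-2*⅓ - 3/2) + R) = 5*((-⅔ - 3/2) + R) = 5*(-13/6 + R) = -65/6 + 5*R)
-10*((K(-5, 3)*N)*0 - 135) = -10*(((-65/6 + 5*3)*0)*0 - 135) = -10*(((-65/6 + 15)*0)*0 - 135) = -10*(((25/6)*0)*0 - 135) = -10*(0*0 - 135) = -10*(0 - 135) = -10*(-135) = 1350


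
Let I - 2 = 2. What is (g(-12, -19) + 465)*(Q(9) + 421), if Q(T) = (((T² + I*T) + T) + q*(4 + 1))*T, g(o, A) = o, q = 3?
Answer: 765570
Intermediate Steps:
I = 4 (I = 2 + 2 = 4)
Q(T) = T*(15 + T² + 5*T) (Q(T) = (((T² + 4*T) + T) + 3*(4 + 1))*T = ((T² + 5*T) + 3*5)*T = ((T² + 5*T) + 15)*T = (15 + T² + 5*T)*T = T*(15 + T² + 5*T))
(g(-12, -19) + 465)*(Q(9) + 421) = (-12 + 465)*(9*(15 + 9² + 5*9) + 421) = 453*(9*(15 + 81 + 45) + 421) = 453*(9*141 + 421) = 453*(1269 + 421) = 453*1690 = 765570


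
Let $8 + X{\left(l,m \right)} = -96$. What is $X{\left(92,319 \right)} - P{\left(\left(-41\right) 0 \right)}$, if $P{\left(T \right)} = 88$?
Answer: $-192$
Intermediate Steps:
$X{\left(l,m \right)} = -104$ ($X{\left(l,m \right)} = -8 - 96 = -104$)
$X{\left(92,319 \right)} - P{\left(\left(-41\right) 0 \right)} = -104 - 88 = -192$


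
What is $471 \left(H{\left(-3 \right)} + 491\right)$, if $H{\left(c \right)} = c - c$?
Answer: $231261$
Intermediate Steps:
$H{\left(c \right)} = 0$
$471 \left(H{\left(-3 \right)} + 491\right) = 471 \left(0 + 491\right) = 471 \cdot 491 = 231261$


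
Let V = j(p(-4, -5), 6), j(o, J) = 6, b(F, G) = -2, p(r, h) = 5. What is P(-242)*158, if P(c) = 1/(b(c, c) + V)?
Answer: 79/2 ≈ 39.500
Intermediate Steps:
V = 6
P(c) = ¼ (P(c) = 1/(-2 + 6) = 1/4 = ¼)
P(-242)*158 = (¼)*158 = 79/2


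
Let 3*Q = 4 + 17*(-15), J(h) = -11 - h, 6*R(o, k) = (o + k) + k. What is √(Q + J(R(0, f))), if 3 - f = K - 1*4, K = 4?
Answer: I*√861/3 ≈ 9.7809*I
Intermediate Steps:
f = 3 (f = 3 - (4 - 1*4) = 3 - (4 - 4) = 3 - 1*0 = 3 + 0 = 3)
R(o, k) = k/3 + o/6 (R(o, k) = ((o + k) + k)/6 = ((k + o) + k)/6 = (o + 2*k)/6 = k/3 + o/6)
Q = -251/3 (Q = (4 + 17*(-15))/3 = (4 - 255)/3 = (⅓)*(-251) = -251/3 ≈ -83.667)
√(Q + J(R(0, f))) = √(-251/3 + (-11 - ((⅓)*3 + (⅙)*0))) = √(-251/3 + (-11 - (1 + 0))) = √(-251/3 + (-11 - 1*1)) = √(-251/3 + (-11 - 1)) = √(-251/3 - 12) = √(-287/3) = I*√861/3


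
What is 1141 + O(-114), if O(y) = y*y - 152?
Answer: 13985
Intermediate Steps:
O(y) = -152 + y² (O(y) = y² - 152 = -152 + y²)
1141 + O(-114) = 1141 + (-152 + (-114)²) = 1141 + (-152 + 12996) = 1141 + 12844 = 13985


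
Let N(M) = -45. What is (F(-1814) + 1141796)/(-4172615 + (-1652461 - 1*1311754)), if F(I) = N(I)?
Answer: -1141751/7136830 ≈ -0.15998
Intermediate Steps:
F(I) = -45
(F(-1814) + 1141796)/(-4172615 + (-1652461 - 1*1311754)) = (-45 + 1141796)/(-4172615 + (-1652461 - 1*1311754)) = 1141751/(-4172615 + (-1652461 - 1311754)) = 1141751/(-4172615 - 2964215) = 1141751/(-7136830) = 1141751*(-1/7136830) = -1141751/7136830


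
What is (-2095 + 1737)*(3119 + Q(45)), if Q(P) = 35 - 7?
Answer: -1126626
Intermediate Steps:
Q(P) = 28
(-2095 + 1737)*(3119 + Q(45)) = (-2095 + 1737)*(3119 + 28) = -358*3147 = -1126626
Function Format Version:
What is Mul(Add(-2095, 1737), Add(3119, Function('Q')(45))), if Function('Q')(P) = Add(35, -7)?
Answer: -1126626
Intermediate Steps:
Function('Q')(P) = 28
Mul(Add(-2095, 1737), Add(3119, Function('Q')(45))) = Mul(Add(-2095, 1737), Add(3119, 28)) = Mul(-358, 3147) = -1126626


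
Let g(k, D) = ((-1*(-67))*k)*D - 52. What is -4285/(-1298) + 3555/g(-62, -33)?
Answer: 29589397/8893247 ≈ 3.3272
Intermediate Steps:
g(k, D) = -52 + 67*D*k (g(k, D) = (67*k)*D - 52 = 67*D*k - 52 = -52 + 67*D*k)
-4285/(-1298) + 3555/g(-62, -33) = -4285/(-1298) + 3555/(-52 + 67*(-33)*(-62)) = -4285*(-1/1298) + 3555/(-52 + 137082) = 4285/1298 + 3555/137030 = 4285/1298 + 3555*(1/137030) = 4285/1298 + 711/27406 = 29589397/8893247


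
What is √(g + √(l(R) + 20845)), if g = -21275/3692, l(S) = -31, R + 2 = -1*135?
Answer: √(-19636825 + 3407716*√20814)/1846 ≈ 11.769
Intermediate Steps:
R = -137 (R = -2 - 1*135 = -2 - 135 = -137)
g = -21275/3692 (g = -21275*1/3692 = -21275/3692 ≈ -5.7625)
√(g + √(l(R) + 20845)) = √(-21275/3692 + √(-31 + 20845)) = √(-21275/3692 + √20814)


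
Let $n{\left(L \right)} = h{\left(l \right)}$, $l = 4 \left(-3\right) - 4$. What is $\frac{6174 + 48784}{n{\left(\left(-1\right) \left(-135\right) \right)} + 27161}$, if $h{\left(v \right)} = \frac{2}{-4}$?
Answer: $\frac{109916}{54321} \approx 2.0235$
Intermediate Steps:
$l = -16$ ($l = -12 - 4 = -16$)
$h{\left(v \right)} = - \frac{1}{2}$ ($h{\left(v \right)} = 2 \left(- \frac{1}{4}\right) = - \frac{1}{2}$)
$n{\left(L \right)} = - \frac{1}{2}$
$\frac{6174 + 48784}{n{\left(\left(-1\right) \left(-135\right) \right)} + 27161} = \frac{6174 + 48784}{- \frac{1}{2} + 27161} = \frac{54958}{\frac{54321}{2}} = 54958 \cdot \frac{2}{54321} = \frac{109916}{54321}$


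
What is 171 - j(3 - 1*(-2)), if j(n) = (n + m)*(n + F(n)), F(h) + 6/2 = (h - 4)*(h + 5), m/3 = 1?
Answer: 75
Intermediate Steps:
m = 3 (m = 3*1 = 3)
F(h) = -3 + (-4 + h)*(5 + h) (F(h) = -3 + (h - 4)*(h + 5) = -3 + (-4 + h)*(5 + h))
j(n) = (3 + n)*(-23 + n² + 2*n) (j(n) = (n + 3)*(n + (-23 + n + n²)) = (3 + n)*(-23 + n² + 2*n))
171 - j(3 - 1*(-2)) = 171 - (-69 + (3 - 1*(-2))³ - 17*(3 - 1*(-2)) + 5*(3 - 1*(-2))²) = 171 - (-69 + (3 + 2)³ - 17*(3 + 2) + 5*(3 + 2)²) = 171 - (-69 + 5³ - 17*5 + 5*5²) = 171 - (-69 + 125 - 85 + 5*25) = 171 - (-69 + 125 - 85 + 125) = 171 - 1*96 = 171 - 96 = 75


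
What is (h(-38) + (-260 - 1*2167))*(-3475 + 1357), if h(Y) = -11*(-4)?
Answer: 5047194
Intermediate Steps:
h(Y) = 44
(h(-38) + (-260 - 1*2167))*(-3475 + 1357) = (44 + (-260 - 1*2167))*(-3475 + 1357) = (44 + (-260 - 2167))*(-2118) = (44 - 2427)*(-2118) = -2383*(-2118) = 5047194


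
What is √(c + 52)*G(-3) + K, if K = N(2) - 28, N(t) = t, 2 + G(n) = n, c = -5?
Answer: -26 - 5*√47 ≈ -60.278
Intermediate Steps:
G(n) = -2 + n
K = -26 (K = 2 - 28 = -26)
√(c + 52)*G(-3) + K = √(-5 + 52)*(-2 - 3) - 26 = √47*(-5) - 26 = -5*√47 - 26 = -26 - 5*√47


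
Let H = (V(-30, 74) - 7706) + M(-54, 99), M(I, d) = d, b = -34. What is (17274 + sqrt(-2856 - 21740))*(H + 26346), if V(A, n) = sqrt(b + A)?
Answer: 2*(8637 + I*sqrt(6149))*(18739 + 8*I) ≈ 3.237e+8 + 3.0771e+6*I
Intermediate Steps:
V(A, n) = sqrt(-34 + A)
H = -7607 + 8*I (H = (sqrt(-34 - 30) - 7706) + 99 = (sqrt(-64) - 7706) + 99 = (8*I - 7706) + 99 = (-7706 + 8*I) + 99 = -7607 + 8*I ≈ -7607.0 + 8.0*I)
(17274 + sqrt(-2856 - 21740))*(H + 26346) = (17274 + sqrt(-2856 - 21740))*((-7607 + 8*I) + 26346) = (17274 + sqrt(-24596))*(18739 + 8*I) = (17274 + 2*I*sqrt(6149))*(18739 + 8*I)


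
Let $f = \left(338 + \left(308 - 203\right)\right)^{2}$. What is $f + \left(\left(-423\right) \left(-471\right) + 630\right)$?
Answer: $396112$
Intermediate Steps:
$f = 196249$ ($f = \left(338 + 105\right)^{2} = 443^{2} = 196249$)
$f + \left(\left(-423\right) \left(-471\right) + 630\right) = 196249 + \left(\left(-423\right) \left(-471\right) + 630\right) = 196249 + \left(199233 + 630\right) = 196249 + 199863 = 396112$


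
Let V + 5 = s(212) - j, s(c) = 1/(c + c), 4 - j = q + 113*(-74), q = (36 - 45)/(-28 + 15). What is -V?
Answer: 46137123/5512 ≈ 8370.3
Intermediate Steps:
q = 9/13 (q = -9/(-13) = -9*(-1/13) = 9/13 ≈ 0.69231)
j = 108749/13 (j = 4 - (9/13 + 113*(-74)) = 4 - (9/13 - 8362) = 4 - 1*(-108697/13) = 4 + 108697/13 = 108749/13 ≈ 8365.3)
s(c) = 1/(2*c)
V = -46137123/5512 (V = -5 + ((½)/212 - 1*108749/13) = -5 + ((½)*(1/212) - 108749/13) = -5 + (1/424 - 108749/13) = -5 - 46109563/5512 = -46137123/5512 ≈ -8370.3)
-V = -1*(-46137123/5512) = 46137123/5512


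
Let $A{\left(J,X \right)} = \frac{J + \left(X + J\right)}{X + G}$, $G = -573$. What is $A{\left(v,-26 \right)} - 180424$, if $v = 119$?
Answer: $- \frac{108074188}{599} \approx -1.8042 \cdot 10^{5}$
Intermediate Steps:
$A{\left(J,X \right)} = \frac{X + 2 J}{-573 + X}$ ($A{\left(J,X \right)} = \frac{J + \left(X + J\right)}{X - 573} = \frac{J + \left(J + X\right)}{-573 + X} = \frac{X + 2 J}{-573 + X}$)
$A{\left(v,-26 \right)} - 180424 = \frac{-26 + 2 \cdot 119}{-573 - 26} - 180424 = \frac{-26 + 238}{-599} - 180424 = \left(- \frac{1}{599}\right) 212 - 180424 = - \frac{212}{599} - 180424 = - \frac{108074188}{599}$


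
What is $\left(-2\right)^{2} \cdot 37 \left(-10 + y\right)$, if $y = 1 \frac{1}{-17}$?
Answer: $- \frac{25308}{17} \approx -1488.7$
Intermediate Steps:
$y = - \frac{1}{17}$ ($y = 1 \left(- \frac{1}{17}\right) = - \frac{1}{17} \approx -0.058824$)
$\left(-2\right)^{2} \cdot 37 \left(-10 + y\right) = \left(-2\right)^{2} \cdot 37 \left(-10 - \frac{1}{17}\right) = 4 \cdot 37 \left(- \frac{171}{17}\right) = 148 \left(- \frac{171}{17}\right) = - \frac{25308}{17}$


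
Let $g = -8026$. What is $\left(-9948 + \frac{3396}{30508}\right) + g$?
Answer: $- \frac{137086849}{7627} \approx -17974.0$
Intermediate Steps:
$\left(-9948 + \frac{3396}{30508}\right) + g = \left(-9948 + \frac{3396}{30508}\right) - 8026 = \left(-9948 + 3396 \cdot \frac{1}{30508}\right) - 8026 = \left(-9948 + \frac{849}{7627}\right) - 8026 = - \frac{75872547}{7627} - 8026 = - \frac{137086849}{7627}$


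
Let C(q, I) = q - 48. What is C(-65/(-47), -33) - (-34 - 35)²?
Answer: -225958/47 ≈ -4807.6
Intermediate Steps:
C(q, I) = -48 + q
C(-65/(-47), -33) - (-34 - 35)² = (-48 - 65/(-47)) - (-34 - 35)² = (-48 - 65*(-1/47)) - 1*(-69)² = (-48 + 65/47) - 1*4761 = -2191/47 - 4761 = -225958/47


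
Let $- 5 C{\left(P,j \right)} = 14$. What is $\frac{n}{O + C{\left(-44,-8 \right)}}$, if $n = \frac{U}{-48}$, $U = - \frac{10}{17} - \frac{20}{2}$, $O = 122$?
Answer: $\frac{75}{40528} \approx 0.0018506$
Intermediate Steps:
$C{\left(P,j \right)} = - \frac{14}{5}$ ($C{\left(P,j \right)} = \left(- \frac{1}{5}\right) 14 = - \frac{14}{5}$)
$U = - \frac{180}{17}$ ($U = \left(-10\right) \frac{1}{17} - 10 = - \frac{10}{17} - 10 = - \frac{180}{17} \approx -10.588$)
$n = \frac{15}{68}$ ($n = - \frac{180}{17 \left(-48\right)} = \left(- \frac{180}{17}\right) \left(- \frac{1}{48}\right) = \frac{15}{68} \approx 0.22059$)
$\frac{n}{O + C{\left(-44,-8 \right)}} = \frac{1}{122 - \frac{14}{5}} \cdot \frac{15}{68} = \frac{1}{\frac{596}{5}} \cdot \frac{15}{68} = \frac{5}{596} \cdot \frac{15}{68} = \frac{75}{40528}$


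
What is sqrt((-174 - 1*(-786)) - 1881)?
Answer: 3*I*sqrt(141) ≈ 35.623*I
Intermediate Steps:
sqrt((-174 - 1*(-786)) - 1881) = sqrt((-174 + 786) - 1881) = sqrt(612 - 1881) = sqrt(-1269) = 3*I*sqrt(141)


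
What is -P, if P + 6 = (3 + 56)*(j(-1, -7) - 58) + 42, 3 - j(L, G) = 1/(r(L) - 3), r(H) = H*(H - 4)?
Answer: 6477/2 ≈ 3238.5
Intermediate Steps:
r(H) = H*(-4 + H)
j(L, G) = 3 - 1/(-3 + L*(-4 + L)) (j(L, G) = 3 - 1/(L*(-4 + L) - 3) = 3 - 1/(-3 + L*(-4 + L)))
P = -6477/2 (P = -6 + ((3 + 56)*((-10 + 3*(-1)*(-4 - 1))/(-3 - (-4 - 1)) - 58) + 42) = -6 + (59*((-10 + 3*(-1)*(-5))/(-3 - 1*(-5)) - 58) + 42) = -6 + (59*((-10 + 15)/(-3 + 5) - 58) + 42) = -6 + (59*(5/2 - 58) + 42) = -6 + (59*(-111/2) + 42) = -6 + (-6549/2 + 42) = -6 - 6465/2 = -6477/2 ≈ -3238.5)
-P = -1*(-6477/2) = 6477/2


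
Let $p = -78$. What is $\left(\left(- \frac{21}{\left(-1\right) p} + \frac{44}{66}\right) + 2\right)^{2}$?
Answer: $\frac{34969}{6084} \approx 5.7477$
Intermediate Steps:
$\left(\left(- \frac{21}{\left(-1\right) p} + \frac{44}{66}\right) + 2\right)^{2} = \left(\left(- \frac{21}{\left(-1\right) \left(-78\right)} + \frac{44}{66}\right) + 2\right)^{2} = \left(\left(- \frac{21}{78} + 44 \cdot \frac{1}{66}\right) + 2\right)^{2} = \left(\left(\left(-21\right) \frac{1}{78} + \frac{2}{3}\right) + 2\right)^{2} = \left(\left(- \frac{7}{26} + \frac{2}{3}\right) + 2\right)^{2} = \left(\frac{31}{78} + 2\right)^{2} = \left(\frac{187}{78}\right)^{2} = \frac{34969}{6084}$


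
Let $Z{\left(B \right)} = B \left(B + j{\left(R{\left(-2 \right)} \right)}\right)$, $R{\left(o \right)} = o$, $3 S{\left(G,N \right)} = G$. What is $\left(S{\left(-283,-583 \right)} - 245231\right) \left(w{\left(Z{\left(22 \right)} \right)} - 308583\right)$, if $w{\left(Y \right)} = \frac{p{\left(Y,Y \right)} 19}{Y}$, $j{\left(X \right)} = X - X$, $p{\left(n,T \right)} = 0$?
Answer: $75703227336$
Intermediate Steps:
$S{\left(G,N \right)} = \frac{G}{3}$
$j{\left(X \right)} = 0$
$Z{\left(B \right)} = B^{2}$ ($Z{\left(B \right)} = B \left(B + 0\right) = B B = B^{2}$)
$w{\left(Y \right)} = 0$ ($w{\left(Y \right)} = \frac{0 \cdot 19}{Y} = \frac{0}{Y} = 0$)
$\left(S{\left(-283,-583 \right)} - 245231\right) \left(w{\left(Z{\left(22 \right)} \right)} - 308583\right) = \left(\frac{1}{3} \left(-283\right) - 245231\right) \left(0 - 308583\right) = \left(- \frac{283}{3} - 245231\right) \left(-308583\right) = \left(- \frac{735976}{3}\right) \left(-308583\right) = 75703227336$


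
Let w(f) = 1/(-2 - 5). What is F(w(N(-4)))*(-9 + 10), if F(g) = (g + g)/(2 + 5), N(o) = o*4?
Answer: -2/49 ≈ -0.040816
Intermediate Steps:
N(o) = 4*o
w(f) = -⅐ (w(f) = 1/(-7) = -⅐)
F(g) = 2*g/7 (F(g) = (2*g)/7 = (2*g)*(⅐) = 2*g/7)
F(w(N(-4)))*(-9 + 10) = ((2/7)*(-⅐))*(-9 + 10) = -2/49*1 = -2/49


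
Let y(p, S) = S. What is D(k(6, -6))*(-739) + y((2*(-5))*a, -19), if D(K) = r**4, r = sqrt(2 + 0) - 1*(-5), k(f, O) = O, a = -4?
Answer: -686550 - 399060*sqrt(2) ≈ -1.2509e+6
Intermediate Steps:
r = 5 + sqrt(2) (r = sqrt(2) + 5 = 5 + sqrt(2) ≈ 6.4142)
D(K) = (5 + sqrt(2))**4
D(k(6, -6))*(-739) + y((2*(-5))*a, -19) = (5 + sqrt(2))**4*(-739) - 19 = -739*(5 + sqrt(2))**4 - 19 = -19 - 739*(5 + sqrt(2))**4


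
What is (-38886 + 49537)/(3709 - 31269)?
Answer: -10651/27560 ≈ -0.38647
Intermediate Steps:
(-38886 + 49537)/(3709 - 31269) = 10651/(-27560) = 10651*(-1/27560) = -10651/27560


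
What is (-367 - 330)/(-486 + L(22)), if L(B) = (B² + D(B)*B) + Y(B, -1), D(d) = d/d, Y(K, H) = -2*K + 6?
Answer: 697/18 ≈ 38.722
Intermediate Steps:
Y(K, H) = 6 - 2*K
D(d) = 1
L(B) = 6 + B² - B (L(B) = (B² + 1*B) + (6 - 2*B) = (B² + B) + (6 - 2*B) = (B + B²) + (6 - 2*B) = 6 + B² - B)
(-367 - 330)/(-486 + L(22)) = (-367 - 330)/(-486 + (6 + 22² - 1*22)) = -697/(-486 + (6 + 484 - 22)) = -697/(-486 + 468) = -697/(-18) = -697*(-1/18) = 697/18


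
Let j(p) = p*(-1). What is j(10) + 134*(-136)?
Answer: -18234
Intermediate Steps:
j(p) = -p
j(10) + 134*(-136) = -1*10 + 134*(-136) = -10 - 18224 = -18234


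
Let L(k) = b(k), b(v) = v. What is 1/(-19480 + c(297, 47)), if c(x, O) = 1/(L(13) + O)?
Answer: -60/1168799 ≈ -5.1335e-5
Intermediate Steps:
L(k) = k
c(x, O) = 1/(13 + O)
1/(-19480 + c(297, 47)) = 1/(-19480 + 1/(13 + 47)) = 1/(-19480 + 1/60) = 1/(-1168799/60) = -60/1168799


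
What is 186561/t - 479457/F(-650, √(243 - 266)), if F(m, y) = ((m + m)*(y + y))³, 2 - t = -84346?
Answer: 20729/9372 + 479457*I*√23/9297704000000 ≈ 2.2118 + 2.4731e-7*I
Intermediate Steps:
t = 84348 (t = 2 - 1*(-84346) = 2 + 84346 = 84348)
F(m, y) = 64*m³*y³ (F(m, y) = ((2*m)*(2*y))³ = (4*m*y)³ = 64*m³*y³)
186561/t - 479457/F(-650, √(243 - 266)) = 186561/84348 - 479457*(-1/(17576000000*(243 - 266)^(3/2))) = 186561*(1/84348) - 479457*(-I*√23/9297704000000) = 20729/9372 - 479457*(-I*√23/9297704000000) = 20729/9372 - (-479457)*I*√23/9297704000000 = 20729/9372 + 479457*I*√23/9297704000000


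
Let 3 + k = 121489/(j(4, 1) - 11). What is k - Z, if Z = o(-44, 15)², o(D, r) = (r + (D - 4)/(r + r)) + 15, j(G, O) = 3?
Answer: -3199137/200 ≈ -15996.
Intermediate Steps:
o(D, r) = 15 + r + (-4 + D)/(2*r) (o(D, r) = (r + (-4 + D)/((2*r))) + 15 = (r + (-4 + D)*(1/(2*r))) + 15 = (r + (-4 + D)/(2*r)) + 15 = 15 + r + (-4 + D)/(2*r))
Z = 20164/25 (Z = ((-2 + (½)*(-44) + 15*(15 + 15))/15)² = ((-2 - 22 + 15*30)/15)² = ((-2 - 22 + 450)/15)² = ((1/15)*426)² = (142/5)² = 20164/25 ≈ 806.56)
k = -121513/8 (k = -3 + 121489/(3 - 11) = -3 + 121489/(-8) = -3 + 121489*(-⅛) = -3 - 121489/8 = -121513/8 ≈ -15189.)
k - Z = -121513/8 - 1*20164/25 = -121513/8 - 20164/25 = -3199137/200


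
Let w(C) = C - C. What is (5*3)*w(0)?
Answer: 0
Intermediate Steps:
w(C) = 0
(5*3)*w(0) = (5*3)*0 = 15*0 = 0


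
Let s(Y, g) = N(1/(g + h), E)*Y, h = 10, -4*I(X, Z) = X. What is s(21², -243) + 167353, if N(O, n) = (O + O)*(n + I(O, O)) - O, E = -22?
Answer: 18180101363/108578 ≈ 1.6744e+5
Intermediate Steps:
I(X, Z) = -X/4
N(O, n) = -O + 2*O*(n - O/4) (N(O, n) = (O + O)*(n - O/4) - O = (2*O)*(n - O/4) - O = 2*O*(n - O/4) - O = -O + 2*O*(n - O/4))
s(Y, g) = Y*(-90 - 1/(10 + g))/(2*(10 + g)) (s(Y, g) = ((-2 - 1/(g + 10) + 4*(-22))/(2*(g + 10)))*Y = ((-2 - 1/(10 + g) - 88)/(2*(10 + g)))*Y = ((-90 - 1/(10 + g))/(2*(10 + g)))*Y = Y*(-90 - 1/(10 + g))/(2*(10 + g)))
s(21², -243) + 167353 = -½*21²*(901 + 90*(-243))/(10 - 243)² + 167353 = -½*441*(901 - 21870)/(-233)² + 167353 = -½*441*1/54289*(-20969) + 167353 = 9247329/108578 + 167353 = 18180101363/108578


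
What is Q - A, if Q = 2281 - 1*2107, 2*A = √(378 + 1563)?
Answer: 174 - √1941/2 ≈ 151.97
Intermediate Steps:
A = √1941/2 (A = √(378 + 1563)/2 = √1941/2 ≈ 22.028)
Q = 174 (Q = 2281 - 2107 = 174)
Q - A = 174 - √1941/2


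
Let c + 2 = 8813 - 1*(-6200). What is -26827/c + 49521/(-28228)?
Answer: -1500632287/423730508 ≈ -3.5415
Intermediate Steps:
c = 15011 (c = -2 + (8813 - 1*(-6200)) = -2 + (8813 + 6200) = -2 + 15013 = 15011)
-26827/c + 49521/(-28228) = -26827/15011 + 49521/(-28228) = -26827*1/15011 + 49521*(-1/28228) = -26827/15011 - 49521/28228 = -1500632287/423730508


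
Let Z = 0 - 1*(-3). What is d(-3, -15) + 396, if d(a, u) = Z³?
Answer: 423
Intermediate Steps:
Z = 3 (Z = 0 + 3 = 3)
d(a, u) = 27 (d(a, u) = 3³ = 27)
d(-3, -15) + 396 = 27 + 396 = 423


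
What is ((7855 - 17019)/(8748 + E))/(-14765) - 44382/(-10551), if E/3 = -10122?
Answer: 2361030613796/561295210545 ≈ 4.2064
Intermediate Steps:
E = -30366 (E = 3*(-10122) = -30366)
((7855 - 17019)/(8748 + E))/(-14765) - 44382/(-10551) = ((7855 - 17019)/(8748 - 30366))/(-14765) - 44382/(-10551) = -9164/(-21618)*(-1/14765) - 44382*(-1/10551) = -9164*(-1/21618)*(-1/14765) + 14794/3517 = (4582/10809)*(-1/14765) + 14794/3517 = -4582/159594885 + 14794/3517 = 2361030613796/561295210545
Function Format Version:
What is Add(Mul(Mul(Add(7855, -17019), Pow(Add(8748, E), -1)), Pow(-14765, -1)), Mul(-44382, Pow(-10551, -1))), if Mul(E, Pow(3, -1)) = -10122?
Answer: Rational(2361030613796, 561295210545) ≈ 4.2064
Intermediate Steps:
E = -30366 (E = Mul(3, -10122) = -30366)
Add(Mul(Mul(Add(7855, -17019), Pow(Add(8748, E), -1)), Pow(-14765, -1)), Mul(-44382, Pow(-10551, -1))) = Add(Mul(Mul(Add(7855, -17019), Pow(Add(8748, -30366), -1)), Pow(-14765, -1)), Mul(-44382, Pow(-10551, -1))) = Add(Mul(Mul(-9164, Pow(-21618, -1)), Rational(-1, 14765)), Mul(-44382, Rational(-1, 10551))) = Add(Mul(Mul(-9164, Rational(-1, 21618)), Rational(-1, 14765)), Rational(14794, 3517)) = Add(Mul(Rational(4582, 10809), Rational(-1, 14765)), Rational(14794, 3517)) = Add(Rational(-4582, 159594885), Rational(14794, 3517)) = Rational(2361030613796, 561295210545)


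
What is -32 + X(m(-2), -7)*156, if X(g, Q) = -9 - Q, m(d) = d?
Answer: -344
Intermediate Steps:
-32 + X(m(-2), -7)*156 = -32 + (-9 - 1*(-7))*156 = -32 + (-9 + 7)*156 = -32 - 2*156 = -32 - 312 = -344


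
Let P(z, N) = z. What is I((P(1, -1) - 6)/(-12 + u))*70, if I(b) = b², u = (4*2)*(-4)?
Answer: 875/968 ≈ 0.90393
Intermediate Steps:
u = -32 (u = 8*(-4) = -32)
I((P(1, -1) - 6)/(-12 + u))*70 = ((1 - 6)/(-12 - 32))²*70 = (-5/(-44))²*70 = (-5*(-1/44))²*70 = (5/44)²*70 = (25/1936)*70 = 875/968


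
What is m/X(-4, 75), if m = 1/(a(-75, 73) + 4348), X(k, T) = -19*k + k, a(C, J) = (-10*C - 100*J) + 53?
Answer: -1/154728 ≈ -6.4630e-6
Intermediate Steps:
a(C, J) = 53 - 100*J - 10*C (a(C, J) = (-100*J - 10*C) + 53 = 53 - 100*J - 10*C)
X(k, T) = -18*k
m = -1/2149 (m = 1/((53 - 100*73 - 10*(-75)) + 4348) = 1/((53 - 7300 + 750) + 4348) = 1/(-6497 + 4348) = 1/(-2149) = -1/2149 ≈ -0.00046533)
m/X(-4, 75) = -1/(2149*((-18*(-4)))) = -1/2149/72 = -1/2149*1/72 = -1/154728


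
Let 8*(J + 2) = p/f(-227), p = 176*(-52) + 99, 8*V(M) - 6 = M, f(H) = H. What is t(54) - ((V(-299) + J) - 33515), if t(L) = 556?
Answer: 30967013/908 ≈ 34105.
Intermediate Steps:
V(M) = 3/4 + M/8
p = -9053 (p = -9152 + 99 = -9053)
J = 5421/1816 (J = -2 + (-9053/(-227))/8 = -2 + (-9053*(-1/227))/8 = -2 + (1/8)*(9053/227) = -2 + 9053/1816 = 5421/1816 ≈ 2.9851)
t(54) - ((V(-299) + J) - 33515) = 556 - (((3/4 + (1/8)*(-299)) + 5421/1816) - 33515) = 556 - (((3/4 - 299/8) + 5421/1816) - 33515) = 556 - ((-293/8 + 5421/1816) - 33515) = 556 - (-30545/908 - 33515) = 556 - 1*(-30462165/908) = 556 + 30462165/908 = 30967013/908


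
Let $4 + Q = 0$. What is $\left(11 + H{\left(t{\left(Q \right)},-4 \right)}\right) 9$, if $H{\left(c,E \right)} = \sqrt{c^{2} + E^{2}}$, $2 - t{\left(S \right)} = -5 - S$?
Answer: $144$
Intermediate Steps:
$Q = -4$ ($Q = -4 + 0 = -4$)
$t{\left(S \right)} = 7 + S$ ($t{\left(S \right)} = 2 - \left(-5 - S\right) = 2 + \left(5 + S\right) = 7 + S$)
$H{\left(c,E \right)} = \sqrt{E^{2} + c^{2}}$
$\left(11 + H{\left(t{\left(Q \right)},-4 \right)}\right) 9 = \left(11 + \sqrt{\left(-4\right)^{2} + \left(7 - 4\right)^{2}}\right) 9 = \left(11 + \sqrt{16 + 3^{2}}\right) 9 = \left(11 + \sqrt{16 + 9}\right) 9 = \left(11 + \sqrt{25}\right) 9 = \left(11 + 5\right) 9 = 16 \cdot 9 = 144$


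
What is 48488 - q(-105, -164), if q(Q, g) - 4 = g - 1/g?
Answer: 7978271/164 ≈ 48648.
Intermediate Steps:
q(Q, g) = 4 + g - 1/g (q(Q, g) = 4 + (g - 1/g) = 4 + g - 1/g)
48488 - q(-105, -164) = 48488 - (4 - 164 - 1/(-164)) = 48488 - (4 - 164 - 1*(-1/164)) = 48488 - (4 - 164 + 1/164) = 48488 - 1*(-26239/164) = 48488 + 26239/164 = 7978271/164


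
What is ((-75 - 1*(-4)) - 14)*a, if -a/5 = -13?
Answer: -5525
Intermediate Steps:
a = 65 (a = -5*(-13) = 65)
((-75 - 1*(-4)) - 14)*a = ((-75 - 1*(-4)) - 14)*65 = ((-75 + 4) - 14)*65 = (-71 - 14)*65 = -85*65 = -5525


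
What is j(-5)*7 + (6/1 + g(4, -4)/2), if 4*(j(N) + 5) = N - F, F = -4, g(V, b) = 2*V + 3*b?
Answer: -131/4 ≈ -32.750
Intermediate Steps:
j(N) = -4 + N/4 (j(N) = -5 + (N - 1*(-4))/4 = -5 + (N + 4)/4 = -5 + (4 + N)/4 = -5 + (1 + N/4) = -4 + N/4)
j(-5)*7 + (6/1 + g(4, -4)/2) = (-4 + (¼)*(-5))*7 + (6/1 + (2*4 + 3*(-4))/2) = (-4 - 5/4)*7 + (6*1 + (8 - 12)*(½)) = -21/4*7 + (6 - 4*½) = -147/4 + (6 - 2) = -147/4 + 4 = -131/4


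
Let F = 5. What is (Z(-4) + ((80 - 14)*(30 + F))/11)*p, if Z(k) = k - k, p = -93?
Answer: -19530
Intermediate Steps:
Z(k) = 0
(Z(-4) + ((80 - 14)*(30 + F))/11)*p = (0 + ((80 - 14)*(30 + 5))/11)*(-93) = (0 + (66*35)*(1/11))*(-93) = (0 + 2310*(1/11))*(-93) = (0 + 210)*(-93) = 210*(-93) = -19530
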